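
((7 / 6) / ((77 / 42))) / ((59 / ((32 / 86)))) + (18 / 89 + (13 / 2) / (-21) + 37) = 3848933491 / 104316366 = 36.90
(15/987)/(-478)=-5/157262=-0.00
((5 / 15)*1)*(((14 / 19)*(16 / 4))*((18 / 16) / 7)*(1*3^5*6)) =4374 / 19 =230.21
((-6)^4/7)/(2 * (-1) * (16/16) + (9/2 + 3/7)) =2592/41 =63.22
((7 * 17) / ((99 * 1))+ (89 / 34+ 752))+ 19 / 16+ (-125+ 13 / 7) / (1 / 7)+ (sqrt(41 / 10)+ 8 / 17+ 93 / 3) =-1979807 / 26928+ sqrt(410) / 10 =-71.50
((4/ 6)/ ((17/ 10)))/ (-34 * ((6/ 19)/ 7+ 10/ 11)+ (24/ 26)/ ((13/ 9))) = -1236235/ 100258503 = -0.01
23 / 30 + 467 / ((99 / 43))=201569 / 990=203.61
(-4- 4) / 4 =-2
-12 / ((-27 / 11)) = 44 / 9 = 4.89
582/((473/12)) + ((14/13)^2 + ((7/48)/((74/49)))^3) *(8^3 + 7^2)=665.90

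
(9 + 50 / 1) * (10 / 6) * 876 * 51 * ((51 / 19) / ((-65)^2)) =44810028 / 16055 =2791.03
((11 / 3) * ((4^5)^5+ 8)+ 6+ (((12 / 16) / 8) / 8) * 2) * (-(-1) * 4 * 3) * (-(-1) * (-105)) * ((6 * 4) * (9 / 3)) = -1498077380048534619705 / 4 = -374519345012133654926.25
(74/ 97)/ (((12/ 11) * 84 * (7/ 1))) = 407/ 342216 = 0.00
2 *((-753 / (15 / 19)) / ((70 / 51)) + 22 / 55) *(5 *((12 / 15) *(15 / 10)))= -1458474 / 175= -8334.14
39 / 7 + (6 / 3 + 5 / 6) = 353 / 42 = 8.40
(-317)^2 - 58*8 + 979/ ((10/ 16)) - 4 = 507937/ 5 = 101587.40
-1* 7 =-7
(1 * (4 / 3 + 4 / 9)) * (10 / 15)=32 / 27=1.19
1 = 1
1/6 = 0.17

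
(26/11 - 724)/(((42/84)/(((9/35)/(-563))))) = 20412/30965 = 0.66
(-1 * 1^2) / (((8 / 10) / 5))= -25 / 4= -6.25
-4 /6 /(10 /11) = -11 /15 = -0.73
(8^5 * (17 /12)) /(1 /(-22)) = -3063808 /3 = -1021269.33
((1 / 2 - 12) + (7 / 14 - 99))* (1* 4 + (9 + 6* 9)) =-7370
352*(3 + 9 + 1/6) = 4282.67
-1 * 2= -2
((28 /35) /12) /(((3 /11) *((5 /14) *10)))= 77 /1125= 0.07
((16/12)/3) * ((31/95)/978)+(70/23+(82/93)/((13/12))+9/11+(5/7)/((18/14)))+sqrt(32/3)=4 * sqrt(6)/3+223001006108/42628548105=8.50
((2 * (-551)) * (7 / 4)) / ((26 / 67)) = -258419 / 52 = -4969.60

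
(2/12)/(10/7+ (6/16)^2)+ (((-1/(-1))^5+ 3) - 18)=-29302/2109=-13.89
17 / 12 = 1.42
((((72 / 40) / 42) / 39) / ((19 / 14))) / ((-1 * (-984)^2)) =-1 / 1195796160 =-0.00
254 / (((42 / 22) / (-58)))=-162052 / 21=-7716.76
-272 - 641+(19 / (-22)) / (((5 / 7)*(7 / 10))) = -10062 / 11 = -914.73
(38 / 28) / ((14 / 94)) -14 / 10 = 3779 / 490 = 7.71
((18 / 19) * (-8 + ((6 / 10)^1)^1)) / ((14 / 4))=-1332 / 665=-2.00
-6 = -6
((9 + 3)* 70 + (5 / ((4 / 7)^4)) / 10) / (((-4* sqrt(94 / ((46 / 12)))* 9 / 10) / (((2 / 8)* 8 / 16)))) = -2162405* sqrt(3243) / 20791296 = -5.92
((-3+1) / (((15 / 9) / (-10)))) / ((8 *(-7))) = -3 / 14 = -0.21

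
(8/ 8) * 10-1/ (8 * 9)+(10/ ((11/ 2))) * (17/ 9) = 1181/ 88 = 13.42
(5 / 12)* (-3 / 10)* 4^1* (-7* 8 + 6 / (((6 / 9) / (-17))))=104.50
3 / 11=0.27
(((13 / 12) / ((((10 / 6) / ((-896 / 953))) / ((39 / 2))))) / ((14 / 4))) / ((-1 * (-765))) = -5408 / 1215075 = -0.00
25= 25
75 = 75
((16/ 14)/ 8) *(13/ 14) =0.13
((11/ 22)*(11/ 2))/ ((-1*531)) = -11/ 2124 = -0.01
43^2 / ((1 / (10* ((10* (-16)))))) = -2958400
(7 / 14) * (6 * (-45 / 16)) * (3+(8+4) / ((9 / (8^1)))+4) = -2385 / 16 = -149.06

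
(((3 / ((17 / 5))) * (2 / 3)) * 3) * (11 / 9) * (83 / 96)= 4565 / 2448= 1.86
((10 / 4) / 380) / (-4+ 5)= 1 / 152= 0.01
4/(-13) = -4/13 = -0.31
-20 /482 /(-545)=2 /26269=0.00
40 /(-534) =-20 /267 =-0.07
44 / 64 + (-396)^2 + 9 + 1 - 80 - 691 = 2496891 / 16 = 156055.69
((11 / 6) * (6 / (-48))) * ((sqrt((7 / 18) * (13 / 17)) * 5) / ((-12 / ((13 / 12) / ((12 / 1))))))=715 * sqrt(3094) / 8460288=0.00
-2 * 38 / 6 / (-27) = 38 / 81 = 0.47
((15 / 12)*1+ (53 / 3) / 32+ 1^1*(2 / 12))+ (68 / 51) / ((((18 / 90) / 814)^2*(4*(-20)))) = -26503651 / 96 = -276079.70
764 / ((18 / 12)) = 1528 / 3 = 509.33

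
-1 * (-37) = 37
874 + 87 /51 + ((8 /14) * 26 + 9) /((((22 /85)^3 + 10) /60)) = 372846595591 /366037931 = 1018.60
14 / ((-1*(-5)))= 14 / 5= 2.80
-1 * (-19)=19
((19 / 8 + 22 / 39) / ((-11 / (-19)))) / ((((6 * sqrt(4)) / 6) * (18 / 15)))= 87115 / 41184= 2.12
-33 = -33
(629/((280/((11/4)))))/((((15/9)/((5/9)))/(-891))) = -2054943/1120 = -1834.77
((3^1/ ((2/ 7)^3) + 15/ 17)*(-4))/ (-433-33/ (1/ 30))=17613/ 48382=0.36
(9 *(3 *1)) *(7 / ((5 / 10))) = 378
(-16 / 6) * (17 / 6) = -68 / 9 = -7.56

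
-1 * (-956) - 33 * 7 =725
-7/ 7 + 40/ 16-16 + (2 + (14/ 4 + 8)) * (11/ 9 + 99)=1338.50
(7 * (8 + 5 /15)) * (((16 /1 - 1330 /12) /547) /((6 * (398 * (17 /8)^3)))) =-6372800 /14439459303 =-0.00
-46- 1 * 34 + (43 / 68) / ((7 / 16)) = -9348 / 119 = -78.55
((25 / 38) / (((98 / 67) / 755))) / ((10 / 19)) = 252925 / 392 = 645.22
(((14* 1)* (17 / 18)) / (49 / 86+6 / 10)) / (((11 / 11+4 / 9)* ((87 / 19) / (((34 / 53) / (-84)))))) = -1180565 / 90453987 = -0.01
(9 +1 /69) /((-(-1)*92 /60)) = 3110 /529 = 5.88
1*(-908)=-908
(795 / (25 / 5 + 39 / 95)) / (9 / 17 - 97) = -256785 / 168592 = -1.52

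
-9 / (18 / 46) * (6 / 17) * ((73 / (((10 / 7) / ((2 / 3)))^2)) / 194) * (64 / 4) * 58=-76347488 / 123675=-617.32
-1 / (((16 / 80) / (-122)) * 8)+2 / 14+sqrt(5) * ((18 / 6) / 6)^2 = sqrt(5) / 4+2139 / 28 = 76.95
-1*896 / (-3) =896 / 3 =298.67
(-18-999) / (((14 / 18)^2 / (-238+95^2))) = -14772381.61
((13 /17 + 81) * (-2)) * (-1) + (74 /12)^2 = 123353 /612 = 201.56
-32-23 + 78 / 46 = -1226 / 23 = -53.30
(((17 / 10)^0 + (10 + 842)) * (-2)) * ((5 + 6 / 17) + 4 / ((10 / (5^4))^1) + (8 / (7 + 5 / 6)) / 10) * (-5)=2179031.74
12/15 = 4/5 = 0.80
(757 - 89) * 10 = 6680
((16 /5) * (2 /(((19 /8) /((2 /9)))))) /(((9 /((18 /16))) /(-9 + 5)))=-256 /855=-0.30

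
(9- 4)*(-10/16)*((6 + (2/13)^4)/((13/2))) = -2142275/742586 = -2.88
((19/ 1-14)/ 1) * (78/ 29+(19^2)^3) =6821653135/ 29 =235229418.45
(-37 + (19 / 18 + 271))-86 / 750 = 528617 / 2250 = 234.94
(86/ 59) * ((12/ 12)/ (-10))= -43/ 295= -0.15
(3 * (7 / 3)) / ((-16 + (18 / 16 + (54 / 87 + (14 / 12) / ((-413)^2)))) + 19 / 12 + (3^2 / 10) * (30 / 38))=-0.59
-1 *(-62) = 62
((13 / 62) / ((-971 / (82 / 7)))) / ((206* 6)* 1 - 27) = -41 / 19595751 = -0.00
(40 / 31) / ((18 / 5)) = 100 / 279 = 0.36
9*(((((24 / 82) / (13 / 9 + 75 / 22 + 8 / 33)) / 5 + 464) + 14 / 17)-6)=14520882528 / 3516365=4129.52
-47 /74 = -0.64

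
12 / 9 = 4 / 3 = 1.33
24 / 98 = 12 / 49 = 0.24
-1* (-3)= 3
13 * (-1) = -13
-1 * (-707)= 707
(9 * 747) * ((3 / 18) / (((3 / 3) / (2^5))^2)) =1147392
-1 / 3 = -0.33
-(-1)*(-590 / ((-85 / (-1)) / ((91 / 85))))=-10738 / 1445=-7.43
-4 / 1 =-4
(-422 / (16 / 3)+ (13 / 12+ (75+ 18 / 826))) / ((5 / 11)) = -6.64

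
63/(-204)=-21/68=-0.31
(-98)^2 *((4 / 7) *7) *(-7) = -268912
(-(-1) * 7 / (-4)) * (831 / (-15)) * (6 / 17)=5817 / 170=34.22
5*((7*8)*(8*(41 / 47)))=91840 / 47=1954.04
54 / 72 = 3 / 4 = 0.75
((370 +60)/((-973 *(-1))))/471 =430/458283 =0.00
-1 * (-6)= 6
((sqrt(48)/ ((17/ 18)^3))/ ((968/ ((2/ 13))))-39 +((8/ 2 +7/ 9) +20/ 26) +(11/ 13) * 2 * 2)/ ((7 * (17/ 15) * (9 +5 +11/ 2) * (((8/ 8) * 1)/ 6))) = -70360/ 60333 +349920 * sqrt(3)/ 11955446503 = -1.17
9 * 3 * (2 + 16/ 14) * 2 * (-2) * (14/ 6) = -792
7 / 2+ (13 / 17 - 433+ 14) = -14101 / 34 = -414.74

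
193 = 193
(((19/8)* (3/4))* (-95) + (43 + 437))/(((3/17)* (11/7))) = 394485/352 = 1120.70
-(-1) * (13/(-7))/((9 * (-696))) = 13/43848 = 0.00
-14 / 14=-1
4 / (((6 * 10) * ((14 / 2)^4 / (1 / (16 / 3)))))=1 / 192080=0.00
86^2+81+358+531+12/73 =8366.16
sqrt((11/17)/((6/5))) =sqrt(5610)/102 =0.73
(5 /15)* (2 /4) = 0.17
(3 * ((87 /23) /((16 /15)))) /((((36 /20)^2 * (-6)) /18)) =-3625 /368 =-9.85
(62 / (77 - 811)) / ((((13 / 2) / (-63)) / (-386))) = -1507716 / 4771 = -316.02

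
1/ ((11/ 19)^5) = 2476099/ 161051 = 15.37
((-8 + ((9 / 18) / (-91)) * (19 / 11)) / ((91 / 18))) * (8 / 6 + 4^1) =-769680 / 91091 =-8.45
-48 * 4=-192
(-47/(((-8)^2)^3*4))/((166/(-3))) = 141/174063616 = 0.00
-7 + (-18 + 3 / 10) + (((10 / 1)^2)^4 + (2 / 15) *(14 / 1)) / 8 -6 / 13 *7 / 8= 9749980601 / 780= 12499975.13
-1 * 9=-9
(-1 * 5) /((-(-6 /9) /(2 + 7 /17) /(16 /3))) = -1640 /17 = -96.47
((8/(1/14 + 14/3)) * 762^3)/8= 18582930576/199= 93381560.68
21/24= 0.88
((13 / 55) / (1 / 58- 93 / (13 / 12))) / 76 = -0.00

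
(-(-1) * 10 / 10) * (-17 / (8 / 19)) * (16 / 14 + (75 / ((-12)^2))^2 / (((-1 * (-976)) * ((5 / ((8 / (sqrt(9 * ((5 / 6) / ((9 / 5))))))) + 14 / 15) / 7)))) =-164493180599 / 3572370816 - 883203125 * sqrt(6) / 16330838016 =-46.18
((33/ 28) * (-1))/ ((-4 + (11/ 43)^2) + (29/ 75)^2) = 31201875/ 100206568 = 0.31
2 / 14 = 1 / 7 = 0.14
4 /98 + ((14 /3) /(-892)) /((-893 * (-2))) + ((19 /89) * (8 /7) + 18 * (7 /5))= 1327928796293 /52106710740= 25.48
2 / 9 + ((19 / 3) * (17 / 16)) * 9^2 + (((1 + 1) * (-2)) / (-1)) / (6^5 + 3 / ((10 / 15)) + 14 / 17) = 20773927949 / 38097360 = 545.29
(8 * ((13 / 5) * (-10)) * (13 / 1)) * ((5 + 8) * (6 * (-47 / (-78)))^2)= -459472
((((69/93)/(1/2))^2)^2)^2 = 20047612231936/852891037441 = 23.51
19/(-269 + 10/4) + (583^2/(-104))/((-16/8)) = 13934841/8528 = 1634.01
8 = 8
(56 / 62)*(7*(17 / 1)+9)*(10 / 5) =7168 / 31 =231.23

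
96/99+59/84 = 515/308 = 1.67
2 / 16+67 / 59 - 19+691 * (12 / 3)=1296235 / 472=2746.26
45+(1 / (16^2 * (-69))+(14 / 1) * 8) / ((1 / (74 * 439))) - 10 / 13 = 417755075753 / 114816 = 3638474.39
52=52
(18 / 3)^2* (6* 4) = 864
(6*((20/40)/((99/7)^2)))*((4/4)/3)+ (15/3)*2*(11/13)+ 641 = 82750480/127413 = 649.47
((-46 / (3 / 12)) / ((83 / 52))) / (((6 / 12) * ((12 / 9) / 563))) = -8080176 / 83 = -97351.52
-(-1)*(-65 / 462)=-65 / 462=-0.14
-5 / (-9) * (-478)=-2390 / 9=-265.56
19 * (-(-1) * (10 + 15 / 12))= 855 / 4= 213.75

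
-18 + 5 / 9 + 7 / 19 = -17.08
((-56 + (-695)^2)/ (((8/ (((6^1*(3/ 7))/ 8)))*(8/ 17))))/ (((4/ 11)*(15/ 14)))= 270945609/ 2560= 105838.13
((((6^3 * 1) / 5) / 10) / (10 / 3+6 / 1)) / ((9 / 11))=99 / 175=0.57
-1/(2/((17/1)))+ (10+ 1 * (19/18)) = 23/9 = 2.56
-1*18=-18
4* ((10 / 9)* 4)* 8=1280 / 9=142.22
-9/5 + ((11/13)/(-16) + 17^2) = 298633/1040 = 287.15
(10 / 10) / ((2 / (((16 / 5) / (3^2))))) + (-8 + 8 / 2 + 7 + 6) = 413 / 45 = 9.18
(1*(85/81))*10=850/81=10.49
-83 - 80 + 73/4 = -579/4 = -144.75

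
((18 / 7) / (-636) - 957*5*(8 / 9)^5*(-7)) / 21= 271464143191 / 306700506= 885.11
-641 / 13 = -49.31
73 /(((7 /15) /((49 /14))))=1095 /2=547.50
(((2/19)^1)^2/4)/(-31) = -1/11191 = -0.00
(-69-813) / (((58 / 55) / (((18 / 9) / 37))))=-48510 / 1073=-45.21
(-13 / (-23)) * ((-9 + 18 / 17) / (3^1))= -585 / 391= -1.50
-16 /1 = -16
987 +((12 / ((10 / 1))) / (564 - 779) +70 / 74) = 39295328 / 39775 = 987.94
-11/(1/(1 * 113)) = -1243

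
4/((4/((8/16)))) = 1/2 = 0.50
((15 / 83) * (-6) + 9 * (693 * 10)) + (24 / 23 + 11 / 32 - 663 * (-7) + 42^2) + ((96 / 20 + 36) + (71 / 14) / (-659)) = 96961514781151 / 1408994720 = 68816.10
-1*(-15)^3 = 3375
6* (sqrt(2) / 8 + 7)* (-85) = -3570 - 255* sqrt(2) / 4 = -3660.16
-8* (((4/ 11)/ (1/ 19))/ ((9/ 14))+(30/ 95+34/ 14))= -107.93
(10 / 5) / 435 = 2 / 435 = 0.00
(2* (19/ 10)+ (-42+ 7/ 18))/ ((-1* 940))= 0.04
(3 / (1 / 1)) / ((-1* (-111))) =1 / 37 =0.03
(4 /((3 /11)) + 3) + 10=83 /3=27.67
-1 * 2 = -2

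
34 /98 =17 /49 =0.35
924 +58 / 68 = 31445 / 34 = 924.85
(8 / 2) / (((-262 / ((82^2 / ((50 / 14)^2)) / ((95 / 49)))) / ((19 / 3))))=-32288648 / 1228125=-26.29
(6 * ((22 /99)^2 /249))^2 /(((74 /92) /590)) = 1736960 /1672352973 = 0.00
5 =5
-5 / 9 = -0.56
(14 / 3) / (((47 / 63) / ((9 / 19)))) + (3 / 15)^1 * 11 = 23053 / 4465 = 5.16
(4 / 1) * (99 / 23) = 17.22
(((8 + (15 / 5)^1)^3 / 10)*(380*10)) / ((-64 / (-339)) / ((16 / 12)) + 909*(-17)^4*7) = 11430628 / 12010637183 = 0.00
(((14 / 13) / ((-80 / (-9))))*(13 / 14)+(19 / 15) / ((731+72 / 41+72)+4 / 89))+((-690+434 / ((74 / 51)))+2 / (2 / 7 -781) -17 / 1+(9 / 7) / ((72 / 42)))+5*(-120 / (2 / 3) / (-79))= -890882816077013273 / 2251762654377840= -395.64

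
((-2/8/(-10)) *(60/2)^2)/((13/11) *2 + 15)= 1.30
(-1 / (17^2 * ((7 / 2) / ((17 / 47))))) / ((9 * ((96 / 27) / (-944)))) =59 / 5593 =0.01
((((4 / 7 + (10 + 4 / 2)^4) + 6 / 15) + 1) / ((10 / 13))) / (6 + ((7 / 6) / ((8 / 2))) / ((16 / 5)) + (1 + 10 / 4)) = 1811669184 / 644525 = 2810.86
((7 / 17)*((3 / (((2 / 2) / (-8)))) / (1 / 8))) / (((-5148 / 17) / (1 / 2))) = 56 / 429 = 0.13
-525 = -525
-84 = -84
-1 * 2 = -2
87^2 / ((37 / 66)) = 499554 / 37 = 13501.46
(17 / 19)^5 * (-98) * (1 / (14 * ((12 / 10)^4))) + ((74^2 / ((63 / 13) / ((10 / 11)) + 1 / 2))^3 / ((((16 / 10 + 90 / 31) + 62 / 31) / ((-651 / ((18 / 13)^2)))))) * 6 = -45336552686047095034597523125 / 174699087359277456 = -259512246866.01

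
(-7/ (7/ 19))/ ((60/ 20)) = -19/ 3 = -6.33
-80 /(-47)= 80 /47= 1.70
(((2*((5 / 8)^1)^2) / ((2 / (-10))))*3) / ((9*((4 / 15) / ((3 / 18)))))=-0.81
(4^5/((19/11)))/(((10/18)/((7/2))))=354816/95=3734.91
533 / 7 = 76.14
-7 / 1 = -7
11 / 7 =1.57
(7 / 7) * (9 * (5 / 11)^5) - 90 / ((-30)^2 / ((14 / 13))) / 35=8979574 / 52341575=0.17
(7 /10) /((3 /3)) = 7 /10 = 0.70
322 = 322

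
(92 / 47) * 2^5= 2944 / 47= 62.64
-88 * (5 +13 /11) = -544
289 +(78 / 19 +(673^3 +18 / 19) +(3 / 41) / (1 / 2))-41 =304821470.20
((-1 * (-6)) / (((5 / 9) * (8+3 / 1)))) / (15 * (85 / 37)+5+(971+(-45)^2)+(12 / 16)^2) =0.00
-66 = -66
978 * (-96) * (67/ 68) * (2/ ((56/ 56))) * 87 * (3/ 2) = -410454864/ 17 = -24144403.76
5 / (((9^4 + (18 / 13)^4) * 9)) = 142805 / 1687443273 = 0.00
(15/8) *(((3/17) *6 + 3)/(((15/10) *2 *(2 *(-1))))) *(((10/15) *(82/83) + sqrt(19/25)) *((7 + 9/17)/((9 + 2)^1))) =-552 *sqrt(19)/3179- 150880/263857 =-1.33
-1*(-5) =5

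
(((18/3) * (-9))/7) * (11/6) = -99/7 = -14.14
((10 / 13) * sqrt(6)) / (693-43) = sqrt(6) / 845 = 0.00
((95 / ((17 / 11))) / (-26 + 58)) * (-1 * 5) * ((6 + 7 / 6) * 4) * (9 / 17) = -674025 / 4624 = -145.77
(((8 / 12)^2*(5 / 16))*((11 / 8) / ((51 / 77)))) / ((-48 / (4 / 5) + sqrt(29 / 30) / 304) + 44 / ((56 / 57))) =-30393239800 / 1603754152809 - 3942785*sqrt(870) / 28867574750562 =-0.02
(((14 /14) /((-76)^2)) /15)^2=1 /7506489600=0.00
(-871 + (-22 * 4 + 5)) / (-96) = 159 / 16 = 9.94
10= 10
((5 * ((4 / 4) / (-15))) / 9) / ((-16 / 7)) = 7 / 432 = 0.02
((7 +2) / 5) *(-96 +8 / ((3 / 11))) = -120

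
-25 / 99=-0.25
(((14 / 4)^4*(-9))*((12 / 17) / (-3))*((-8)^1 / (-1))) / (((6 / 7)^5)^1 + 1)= 726364926 / 417911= 1738.09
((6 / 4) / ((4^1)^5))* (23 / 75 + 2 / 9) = 119 / 153600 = 0.00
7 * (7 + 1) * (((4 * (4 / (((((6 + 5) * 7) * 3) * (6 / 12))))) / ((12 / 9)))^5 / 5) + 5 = 9667348419 / 1933417255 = 5.00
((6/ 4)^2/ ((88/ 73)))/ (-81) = -73/ 3168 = -0.02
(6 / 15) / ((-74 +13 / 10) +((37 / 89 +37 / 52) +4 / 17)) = -157352 / 28062721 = -0.01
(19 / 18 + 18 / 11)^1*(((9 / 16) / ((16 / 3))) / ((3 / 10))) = 2665 / 2816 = 0.95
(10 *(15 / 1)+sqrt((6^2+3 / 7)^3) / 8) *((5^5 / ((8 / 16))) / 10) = 159375 *sqrt(1785) / 392+93750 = 110927.23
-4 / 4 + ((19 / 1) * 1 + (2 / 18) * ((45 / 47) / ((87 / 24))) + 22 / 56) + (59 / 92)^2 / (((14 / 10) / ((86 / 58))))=1522861045 / 80755024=18.86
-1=-1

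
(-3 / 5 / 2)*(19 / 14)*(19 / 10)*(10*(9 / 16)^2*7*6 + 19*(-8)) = 1324509 / 89600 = 14.78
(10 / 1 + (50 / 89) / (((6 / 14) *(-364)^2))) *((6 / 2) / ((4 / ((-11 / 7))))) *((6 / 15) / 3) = -55591591 / 35376432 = -1.57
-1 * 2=-2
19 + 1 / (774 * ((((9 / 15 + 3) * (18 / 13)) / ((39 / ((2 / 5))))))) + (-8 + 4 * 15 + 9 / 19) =227116147 / 3176496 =71.50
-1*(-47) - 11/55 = 234/5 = 46.80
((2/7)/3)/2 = 1/21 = 0.05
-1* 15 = -15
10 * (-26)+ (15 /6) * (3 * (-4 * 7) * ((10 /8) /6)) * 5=-1915 /4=-478.75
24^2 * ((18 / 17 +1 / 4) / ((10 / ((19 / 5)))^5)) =1983355299 / 332031250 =5.97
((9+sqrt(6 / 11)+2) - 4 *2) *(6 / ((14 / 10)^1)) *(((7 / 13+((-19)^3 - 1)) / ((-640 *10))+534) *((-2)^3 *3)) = -1201985271 / 7280 - 400661757 *sqrt(66) / 80080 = -205754.61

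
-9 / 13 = -0.69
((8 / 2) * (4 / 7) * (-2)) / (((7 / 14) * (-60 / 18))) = 96 / 35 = 2.74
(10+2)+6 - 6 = 12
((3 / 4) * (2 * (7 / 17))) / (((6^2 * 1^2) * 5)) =7 / 2040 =0.00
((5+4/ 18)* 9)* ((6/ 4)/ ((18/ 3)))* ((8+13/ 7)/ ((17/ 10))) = 16215/ 238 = 68.13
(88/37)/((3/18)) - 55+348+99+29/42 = 632417/1554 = 406.96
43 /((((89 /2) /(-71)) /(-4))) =24424 /89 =274.43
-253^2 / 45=-64009 / 45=-1422.42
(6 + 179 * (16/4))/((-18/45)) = -1805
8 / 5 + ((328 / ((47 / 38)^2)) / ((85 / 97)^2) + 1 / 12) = 53799234361 / 191520300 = 280.91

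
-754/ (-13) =58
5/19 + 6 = 119/19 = 6.26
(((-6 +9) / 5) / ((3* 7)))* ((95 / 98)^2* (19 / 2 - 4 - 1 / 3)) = 55955 / 403368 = 0.14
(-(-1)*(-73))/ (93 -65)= -73/ 28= -2.61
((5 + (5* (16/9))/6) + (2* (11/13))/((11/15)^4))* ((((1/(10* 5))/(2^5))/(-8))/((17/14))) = -1613297/2033171712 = -0.00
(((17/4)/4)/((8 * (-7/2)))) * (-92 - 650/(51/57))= 6957/224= 31.06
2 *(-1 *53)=-106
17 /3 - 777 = -771.33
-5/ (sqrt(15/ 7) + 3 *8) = -280/ 1339 + 5 *sqrt(105)/ 4017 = -0.20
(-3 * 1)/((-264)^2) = -1/23232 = -0.00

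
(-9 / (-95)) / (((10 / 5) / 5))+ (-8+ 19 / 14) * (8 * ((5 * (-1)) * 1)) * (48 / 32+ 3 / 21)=813261 / 1862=436.77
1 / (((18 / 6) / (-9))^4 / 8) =648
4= 4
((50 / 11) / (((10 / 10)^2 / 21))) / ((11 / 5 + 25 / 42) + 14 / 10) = 220500 / 9691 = 22.75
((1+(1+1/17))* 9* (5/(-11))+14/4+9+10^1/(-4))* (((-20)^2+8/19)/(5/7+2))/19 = 15710520/1282633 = 12.25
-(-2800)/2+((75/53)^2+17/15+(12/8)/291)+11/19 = 218011194463/155309610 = 1403.72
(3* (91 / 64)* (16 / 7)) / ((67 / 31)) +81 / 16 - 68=-58.43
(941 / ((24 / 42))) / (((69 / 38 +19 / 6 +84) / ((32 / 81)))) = 125153 / 17118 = 7.31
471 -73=398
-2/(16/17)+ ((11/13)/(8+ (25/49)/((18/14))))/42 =-116777/55016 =-2.12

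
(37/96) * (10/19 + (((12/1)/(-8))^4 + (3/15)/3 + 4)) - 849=-370029167/437760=-845.28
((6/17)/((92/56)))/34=42/6647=0.01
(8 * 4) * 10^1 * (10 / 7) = 3200 / 7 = 457.14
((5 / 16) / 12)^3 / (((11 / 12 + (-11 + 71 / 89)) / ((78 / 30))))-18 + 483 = 2719917313795 / 5849284608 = 465.00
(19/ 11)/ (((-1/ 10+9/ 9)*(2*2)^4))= 95/ 12672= 0.01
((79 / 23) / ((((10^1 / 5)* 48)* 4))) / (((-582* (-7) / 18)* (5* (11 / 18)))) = 711 / 54971840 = 0.00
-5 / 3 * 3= -5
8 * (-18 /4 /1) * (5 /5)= -36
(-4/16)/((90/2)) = -1/180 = -0.01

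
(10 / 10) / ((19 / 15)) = 15 / 19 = 0.79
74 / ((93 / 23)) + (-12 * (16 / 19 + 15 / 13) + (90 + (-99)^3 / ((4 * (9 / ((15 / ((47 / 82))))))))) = -1522881651791 / 2159274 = -705274.85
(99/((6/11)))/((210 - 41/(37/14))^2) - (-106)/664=1413480625/8595881056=0.16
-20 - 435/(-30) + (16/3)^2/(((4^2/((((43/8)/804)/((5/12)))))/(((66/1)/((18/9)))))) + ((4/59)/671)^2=-4.56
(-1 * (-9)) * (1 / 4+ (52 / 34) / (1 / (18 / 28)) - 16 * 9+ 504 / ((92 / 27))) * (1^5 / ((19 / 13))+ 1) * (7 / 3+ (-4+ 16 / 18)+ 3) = 9014560 / 52003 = 173.35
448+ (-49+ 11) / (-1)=486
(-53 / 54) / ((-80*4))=53 / 17280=0.00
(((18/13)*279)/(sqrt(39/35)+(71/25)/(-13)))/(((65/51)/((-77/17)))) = -1639.97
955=955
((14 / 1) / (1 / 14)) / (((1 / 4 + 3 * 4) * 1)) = 16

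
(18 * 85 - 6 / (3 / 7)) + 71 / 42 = 63743 / 42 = 1517.69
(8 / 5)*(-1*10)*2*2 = -64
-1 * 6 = -6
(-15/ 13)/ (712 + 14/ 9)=-135/ 83486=-0.00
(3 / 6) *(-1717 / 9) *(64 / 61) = -54944 / 549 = -100.08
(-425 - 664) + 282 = -807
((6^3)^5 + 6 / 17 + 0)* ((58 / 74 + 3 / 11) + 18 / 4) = 2612588065403.99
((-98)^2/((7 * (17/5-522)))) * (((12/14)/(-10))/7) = 84/2593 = 0.03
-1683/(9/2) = -374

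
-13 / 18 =-0.72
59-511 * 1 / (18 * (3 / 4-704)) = 1494725 / 25317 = 59.04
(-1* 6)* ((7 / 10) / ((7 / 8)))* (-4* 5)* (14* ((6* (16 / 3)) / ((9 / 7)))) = 33450.67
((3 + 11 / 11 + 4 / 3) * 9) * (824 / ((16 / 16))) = 39552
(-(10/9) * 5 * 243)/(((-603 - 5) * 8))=675/2432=0.28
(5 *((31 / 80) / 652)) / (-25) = -31 / 260800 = -0.00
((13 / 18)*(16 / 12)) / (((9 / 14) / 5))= 1820 / 243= 7.49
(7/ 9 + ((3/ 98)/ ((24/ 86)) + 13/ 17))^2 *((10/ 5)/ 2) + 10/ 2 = 27804629161/ 3597120576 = 7.73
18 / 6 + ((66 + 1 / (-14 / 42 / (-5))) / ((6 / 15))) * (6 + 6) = 2433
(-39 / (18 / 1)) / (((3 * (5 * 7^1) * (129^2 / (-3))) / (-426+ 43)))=-4979 / 3494610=-0.00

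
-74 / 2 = -37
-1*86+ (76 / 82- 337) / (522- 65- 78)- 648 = -11419405 / 15539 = -734.89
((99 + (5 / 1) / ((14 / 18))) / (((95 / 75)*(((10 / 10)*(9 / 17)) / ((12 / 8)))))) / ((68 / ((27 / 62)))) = 49815 / 32984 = 1.51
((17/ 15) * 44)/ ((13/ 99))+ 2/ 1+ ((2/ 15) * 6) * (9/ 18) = 4968/ 13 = 382.15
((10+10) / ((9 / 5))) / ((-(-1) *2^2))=25 / 9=2.78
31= 31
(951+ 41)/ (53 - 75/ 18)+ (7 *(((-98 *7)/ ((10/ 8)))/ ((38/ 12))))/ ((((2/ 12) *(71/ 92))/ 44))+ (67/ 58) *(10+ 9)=-47563799054731/ 114624530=-414953.06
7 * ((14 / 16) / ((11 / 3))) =147 / 88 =1.67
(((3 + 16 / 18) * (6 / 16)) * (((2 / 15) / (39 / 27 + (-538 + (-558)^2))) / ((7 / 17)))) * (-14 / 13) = -119 / 72733622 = -0.00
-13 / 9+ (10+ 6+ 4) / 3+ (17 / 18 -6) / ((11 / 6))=244 / 99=2.46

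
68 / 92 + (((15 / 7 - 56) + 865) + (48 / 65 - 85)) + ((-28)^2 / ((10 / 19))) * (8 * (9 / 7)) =167955092 / 10465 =16049.22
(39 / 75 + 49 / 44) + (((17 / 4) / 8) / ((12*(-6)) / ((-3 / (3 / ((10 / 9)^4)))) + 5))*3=478134837 / 287315600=1.66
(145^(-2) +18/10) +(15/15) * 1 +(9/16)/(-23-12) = 6555707/2354800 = 2.78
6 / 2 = 3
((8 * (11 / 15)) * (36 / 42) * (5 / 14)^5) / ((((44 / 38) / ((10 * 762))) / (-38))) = -859631250 / 117649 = -7306.75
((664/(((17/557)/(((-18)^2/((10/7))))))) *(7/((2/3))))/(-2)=-2201890068/85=-25904589.04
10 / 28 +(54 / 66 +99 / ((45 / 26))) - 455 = -305401 / 770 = -396.62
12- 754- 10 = -752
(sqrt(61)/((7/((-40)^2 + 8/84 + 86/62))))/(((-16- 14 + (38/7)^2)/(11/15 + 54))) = -171189173* sqrt(61)/7254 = -184316.26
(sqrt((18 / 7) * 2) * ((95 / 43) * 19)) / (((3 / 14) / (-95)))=-685900 * sqrt(7) / 43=-42202.81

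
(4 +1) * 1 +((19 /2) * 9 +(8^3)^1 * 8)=8373 /2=4186.50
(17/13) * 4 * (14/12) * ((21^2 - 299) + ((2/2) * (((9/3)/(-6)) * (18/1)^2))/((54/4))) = 2380/3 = 793.33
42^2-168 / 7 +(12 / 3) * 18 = 1812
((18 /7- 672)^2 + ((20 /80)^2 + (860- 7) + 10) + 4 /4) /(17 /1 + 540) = 806.10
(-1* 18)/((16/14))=-63/4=-15.75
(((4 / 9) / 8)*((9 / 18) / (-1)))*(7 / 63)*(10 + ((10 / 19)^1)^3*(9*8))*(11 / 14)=-773245 / 15556212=-0.05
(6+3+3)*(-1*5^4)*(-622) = 4665000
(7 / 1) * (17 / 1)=119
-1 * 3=-3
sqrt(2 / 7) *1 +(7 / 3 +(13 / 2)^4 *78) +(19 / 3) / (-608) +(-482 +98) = sqrt(14) / 7 +13329907 / 96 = 138853.73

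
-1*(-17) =17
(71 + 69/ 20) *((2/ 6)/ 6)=1489/ 360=4.14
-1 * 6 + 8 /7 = -34 /7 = -4.86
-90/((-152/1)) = 45/76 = 0.59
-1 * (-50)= 50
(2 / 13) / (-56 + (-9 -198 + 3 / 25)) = -25 / 42718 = -0.00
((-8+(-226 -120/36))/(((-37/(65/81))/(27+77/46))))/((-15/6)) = -12208664/206793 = -59.04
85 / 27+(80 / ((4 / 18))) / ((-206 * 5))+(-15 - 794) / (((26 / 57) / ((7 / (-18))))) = 100147135 / 144612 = 692.52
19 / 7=2.71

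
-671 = -671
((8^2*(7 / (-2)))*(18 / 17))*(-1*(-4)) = -16128 / 17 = -948.71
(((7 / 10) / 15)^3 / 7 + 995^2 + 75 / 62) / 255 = 103581492189019 / 26679375000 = 3882.46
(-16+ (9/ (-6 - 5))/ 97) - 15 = -33086/ 1067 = -31.01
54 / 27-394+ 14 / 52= -10185 / 26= -391.73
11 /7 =1.57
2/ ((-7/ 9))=-18/ 7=-2.57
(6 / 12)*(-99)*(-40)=1980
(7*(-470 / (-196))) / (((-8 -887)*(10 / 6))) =-141 / 12530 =-0.01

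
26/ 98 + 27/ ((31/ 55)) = 73168/ 1519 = 48.17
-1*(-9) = 9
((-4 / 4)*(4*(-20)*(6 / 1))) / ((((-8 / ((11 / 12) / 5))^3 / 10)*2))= -1331 / 46080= -0.03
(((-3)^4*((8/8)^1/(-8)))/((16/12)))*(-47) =11421/32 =356.91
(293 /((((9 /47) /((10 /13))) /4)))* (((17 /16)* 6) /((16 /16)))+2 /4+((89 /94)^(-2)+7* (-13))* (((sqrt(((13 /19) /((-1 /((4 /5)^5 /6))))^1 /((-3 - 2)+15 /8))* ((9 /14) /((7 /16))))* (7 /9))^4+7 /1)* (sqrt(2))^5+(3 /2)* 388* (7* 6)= 4247741 /78 - 12656061521059776864748* sqrt(2) /5028525791748046875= 50898.85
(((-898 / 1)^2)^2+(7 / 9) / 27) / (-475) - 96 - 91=-31603972501994 / 23085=-1369026315.88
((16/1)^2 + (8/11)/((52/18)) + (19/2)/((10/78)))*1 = 472403/1430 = 330.35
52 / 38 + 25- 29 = -50 / 19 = -2.63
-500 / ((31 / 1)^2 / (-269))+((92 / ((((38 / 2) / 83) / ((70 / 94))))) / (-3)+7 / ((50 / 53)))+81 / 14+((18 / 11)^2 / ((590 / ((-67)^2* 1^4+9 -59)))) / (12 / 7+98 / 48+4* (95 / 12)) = 1033065295429501261 / 19140861561515925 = 53.97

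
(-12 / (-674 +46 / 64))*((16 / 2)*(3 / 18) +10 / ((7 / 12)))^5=1125559862165504 / 29330652015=38374.87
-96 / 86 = -48 / 43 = -1.12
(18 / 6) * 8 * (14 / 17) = 336 / 17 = 19.76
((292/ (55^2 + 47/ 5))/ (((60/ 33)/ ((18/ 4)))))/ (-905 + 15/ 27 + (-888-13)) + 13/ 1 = 6409710485/ 493059656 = 13.00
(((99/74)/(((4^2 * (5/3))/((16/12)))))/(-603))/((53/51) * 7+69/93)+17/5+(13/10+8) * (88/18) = 184240060771/3770261520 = 48.87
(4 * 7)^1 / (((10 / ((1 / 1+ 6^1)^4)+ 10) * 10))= 16807 / 60050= 0.28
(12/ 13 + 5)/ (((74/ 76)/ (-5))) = -14630/ 481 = -30.42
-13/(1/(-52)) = 676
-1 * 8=-8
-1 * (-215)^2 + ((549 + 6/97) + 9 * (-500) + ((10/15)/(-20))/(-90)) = -13141078103/261900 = -50175.94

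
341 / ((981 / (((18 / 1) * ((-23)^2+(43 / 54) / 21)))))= 204575789 / 61803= 3310.13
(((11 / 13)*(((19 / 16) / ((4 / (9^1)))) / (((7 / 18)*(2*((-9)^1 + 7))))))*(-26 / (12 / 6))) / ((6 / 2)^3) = 627 / 896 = 0.70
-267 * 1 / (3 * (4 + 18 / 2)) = -6.85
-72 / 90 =-4 / 5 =-0.80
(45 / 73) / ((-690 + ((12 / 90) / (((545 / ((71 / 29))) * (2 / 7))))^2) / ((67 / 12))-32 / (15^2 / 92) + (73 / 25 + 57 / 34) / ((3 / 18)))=-2880764498559375 / 509793068736130697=-0.01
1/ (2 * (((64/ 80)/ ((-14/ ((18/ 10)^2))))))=-875/ 324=-2.70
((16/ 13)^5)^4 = 1208925819614629174706176/ 19004963774880799438801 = 63.61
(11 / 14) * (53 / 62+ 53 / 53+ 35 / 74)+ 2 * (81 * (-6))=-7789503 / 8029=-970.17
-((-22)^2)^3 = -113379904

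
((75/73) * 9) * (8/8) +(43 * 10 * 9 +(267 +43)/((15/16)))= 921971/219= 4209.91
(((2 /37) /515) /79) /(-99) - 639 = -95229630047 /149029155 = -639.00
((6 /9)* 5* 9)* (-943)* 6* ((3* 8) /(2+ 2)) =-1018440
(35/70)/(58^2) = 1/6728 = 0.00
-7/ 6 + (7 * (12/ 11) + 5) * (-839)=-699803/ 66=-10603.08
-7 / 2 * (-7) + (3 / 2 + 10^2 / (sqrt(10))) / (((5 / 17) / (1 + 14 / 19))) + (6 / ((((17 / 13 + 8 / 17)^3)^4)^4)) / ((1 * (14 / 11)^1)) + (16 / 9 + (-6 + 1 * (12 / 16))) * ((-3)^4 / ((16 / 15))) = -43.57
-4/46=-2/23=-0.09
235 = 235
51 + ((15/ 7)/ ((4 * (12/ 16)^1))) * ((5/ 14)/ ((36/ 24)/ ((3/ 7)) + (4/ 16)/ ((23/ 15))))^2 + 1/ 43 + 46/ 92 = 172628660977/ 3350058362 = 51.53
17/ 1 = 17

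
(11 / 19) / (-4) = -11 / 76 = -0.14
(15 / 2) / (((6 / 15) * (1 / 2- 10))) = -75 / 38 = -1.97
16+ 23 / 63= 1031 / 63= 16.37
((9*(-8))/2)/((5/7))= -252/5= -50.40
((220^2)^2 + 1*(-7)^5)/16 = 2342543193/16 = 146408949.56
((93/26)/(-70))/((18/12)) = -31/910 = -0.03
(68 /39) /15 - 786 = -459742 /585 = -785.88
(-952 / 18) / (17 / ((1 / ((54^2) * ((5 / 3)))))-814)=-238 / 368127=-0.00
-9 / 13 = -0.69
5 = 5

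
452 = 452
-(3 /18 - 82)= 491 /6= 81.83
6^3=216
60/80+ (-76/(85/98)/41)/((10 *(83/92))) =2968393/5785100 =0.51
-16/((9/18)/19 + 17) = -608/647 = -0.94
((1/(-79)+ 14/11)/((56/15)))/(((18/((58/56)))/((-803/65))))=-772705/3220672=-0.24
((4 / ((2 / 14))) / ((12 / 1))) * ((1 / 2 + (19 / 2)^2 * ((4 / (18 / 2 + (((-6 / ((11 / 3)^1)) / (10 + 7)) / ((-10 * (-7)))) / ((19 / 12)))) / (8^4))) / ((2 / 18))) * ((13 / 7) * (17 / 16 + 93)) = 45719146306015 / 24446828544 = 1870.15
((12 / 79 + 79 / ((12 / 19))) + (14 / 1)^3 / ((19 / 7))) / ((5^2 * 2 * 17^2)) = 20464921 / 260273400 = 0.08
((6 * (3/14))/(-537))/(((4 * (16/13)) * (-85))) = 39/6816320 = 0.00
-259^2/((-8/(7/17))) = 469567/136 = 3452.70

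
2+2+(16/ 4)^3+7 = 75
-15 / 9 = -5 / 3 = -1.67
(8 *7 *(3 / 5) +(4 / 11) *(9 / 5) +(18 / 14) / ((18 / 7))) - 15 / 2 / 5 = 1829 / 55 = 33.25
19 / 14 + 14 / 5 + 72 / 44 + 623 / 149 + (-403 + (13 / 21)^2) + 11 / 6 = -1412380804 / 3613995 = -390.81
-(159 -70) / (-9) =89 / 9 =9.89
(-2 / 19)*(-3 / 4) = 3 / 38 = 0.08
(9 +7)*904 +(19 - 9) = 14474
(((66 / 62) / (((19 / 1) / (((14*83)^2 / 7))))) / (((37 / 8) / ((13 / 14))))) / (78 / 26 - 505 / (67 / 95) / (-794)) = 2515525735008 / 4523551217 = 556.10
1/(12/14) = 7/6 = 1.17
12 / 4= 3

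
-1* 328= -328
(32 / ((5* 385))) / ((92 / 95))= 152 / 8855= 0.02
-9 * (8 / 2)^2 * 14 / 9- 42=-266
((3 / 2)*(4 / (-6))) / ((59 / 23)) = -23 / 59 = -0.39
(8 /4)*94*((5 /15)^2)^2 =188 /81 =2.32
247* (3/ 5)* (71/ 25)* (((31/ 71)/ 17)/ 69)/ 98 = 7657/ 4789750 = 0.00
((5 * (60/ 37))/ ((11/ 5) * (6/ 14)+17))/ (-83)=-2625/ 482147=-0.01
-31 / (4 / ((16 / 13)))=-124 / 13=-9.54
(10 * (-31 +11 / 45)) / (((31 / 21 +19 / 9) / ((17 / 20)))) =-41174 / 565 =-72.87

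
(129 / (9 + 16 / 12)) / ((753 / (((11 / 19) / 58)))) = 1419 / 8574662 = 0.00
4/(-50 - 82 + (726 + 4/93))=186/27623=0.01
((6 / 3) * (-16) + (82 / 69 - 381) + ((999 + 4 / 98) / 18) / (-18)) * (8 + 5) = -1969475287 / 365148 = -5393.64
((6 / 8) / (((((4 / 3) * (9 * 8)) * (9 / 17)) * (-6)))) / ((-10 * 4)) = 17 / 276480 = 0.00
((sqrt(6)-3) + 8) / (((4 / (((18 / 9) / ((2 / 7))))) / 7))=49 * sqrt(6) / 4 + 245 / 4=91.26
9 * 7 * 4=252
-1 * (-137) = 137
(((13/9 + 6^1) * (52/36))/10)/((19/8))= 3484/7695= 0.45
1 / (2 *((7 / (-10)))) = -5 / 7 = -0.71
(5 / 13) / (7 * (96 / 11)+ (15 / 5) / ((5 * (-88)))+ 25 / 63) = 138600 / 22155263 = 0.01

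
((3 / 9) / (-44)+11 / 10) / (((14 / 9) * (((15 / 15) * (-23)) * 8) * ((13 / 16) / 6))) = -927 / 32890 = -0.03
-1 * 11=-11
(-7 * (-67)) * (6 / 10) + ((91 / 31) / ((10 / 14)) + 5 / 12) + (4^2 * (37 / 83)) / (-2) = 43590749 / 154380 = 282.36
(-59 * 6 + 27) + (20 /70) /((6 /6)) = -326.71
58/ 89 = 0.65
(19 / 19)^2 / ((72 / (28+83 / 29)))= 895 / 2088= 0.43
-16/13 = -1.23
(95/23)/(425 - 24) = 95/9223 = 0.01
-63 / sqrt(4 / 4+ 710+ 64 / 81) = -567*sqrt(57655) / 57655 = -2.36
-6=-6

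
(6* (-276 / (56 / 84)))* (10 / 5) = -4968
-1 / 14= -0.07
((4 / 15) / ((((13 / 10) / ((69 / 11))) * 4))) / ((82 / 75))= 1725 / 5863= 0.29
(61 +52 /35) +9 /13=28746 /455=63.18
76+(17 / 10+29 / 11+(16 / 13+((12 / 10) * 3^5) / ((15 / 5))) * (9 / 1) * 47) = 59654669 / 1430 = 41716.55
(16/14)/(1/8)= 9.14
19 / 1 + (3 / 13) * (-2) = 18.54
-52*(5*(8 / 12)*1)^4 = -520000 / 81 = -6419.75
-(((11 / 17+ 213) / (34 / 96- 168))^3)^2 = -28075174439741574291077921243136 / 6553865677907382849704072779201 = -4.28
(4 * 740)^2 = 8761600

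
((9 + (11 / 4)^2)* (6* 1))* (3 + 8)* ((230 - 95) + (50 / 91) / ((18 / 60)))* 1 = 108889825 / 728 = 149573.94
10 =10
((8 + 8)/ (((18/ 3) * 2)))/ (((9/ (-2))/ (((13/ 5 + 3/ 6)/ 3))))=-124/ 405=-0.31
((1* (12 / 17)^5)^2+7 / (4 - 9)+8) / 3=22279128511979 / 10079969502245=2.21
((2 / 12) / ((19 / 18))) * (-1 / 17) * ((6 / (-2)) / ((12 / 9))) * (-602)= -8127 / 646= -12.58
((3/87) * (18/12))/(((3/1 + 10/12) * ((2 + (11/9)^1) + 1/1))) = 81/25346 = 0.00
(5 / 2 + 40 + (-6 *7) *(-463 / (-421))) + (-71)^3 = -301364169 / 842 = -357914.69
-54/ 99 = -6/ 11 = -0.55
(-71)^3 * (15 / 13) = -5368665 / 13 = -412974.23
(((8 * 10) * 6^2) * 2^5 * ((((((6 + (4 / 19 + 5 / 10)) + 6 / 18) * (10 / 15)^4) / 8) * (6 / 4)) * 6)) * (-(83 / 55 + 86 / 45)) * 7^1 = -1771771904 / 513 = -3453746.40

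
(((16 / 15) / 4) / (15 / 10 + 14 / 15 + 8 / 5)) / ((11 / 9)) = 72 / 1331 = 0.05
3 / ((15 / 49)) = 49 / 5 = 9.80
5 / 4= 1.25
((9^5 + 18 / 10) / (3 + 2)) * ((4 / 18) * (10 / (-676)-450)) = -997991326 / 845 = -1181054.82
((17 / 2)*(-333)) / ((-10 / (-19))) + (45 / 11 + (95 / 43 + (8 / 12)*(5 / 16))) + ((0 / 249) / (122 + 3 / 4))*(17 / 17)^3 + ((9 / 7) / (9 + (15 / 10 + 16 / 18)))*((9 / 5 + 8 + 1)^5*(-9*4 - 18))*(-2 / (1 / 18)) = 1641270288287871869 / 50906625000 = 32240799.47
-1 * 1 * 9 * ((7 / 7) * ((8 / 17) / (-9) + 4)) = -604 / 17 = -35.53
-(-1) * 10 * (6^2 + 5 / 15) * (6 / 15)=436 / 3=145.33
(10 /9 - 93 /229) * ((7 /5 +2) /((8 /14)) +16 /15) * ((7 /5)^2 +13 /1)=114390331 /1545750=74.00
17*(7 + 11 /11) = 136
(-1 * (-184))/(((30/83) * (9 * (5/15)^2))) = 7636/15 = 509.07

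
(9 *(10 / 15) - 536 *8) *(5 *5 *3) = -321150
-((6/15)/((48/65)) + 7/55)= -883/1320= -0.67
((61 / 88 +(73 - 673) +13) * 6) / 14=-154785 / 616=-251.27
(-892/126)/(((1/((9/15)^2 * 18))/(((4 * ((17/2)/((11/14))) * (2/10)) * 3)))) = -1191.06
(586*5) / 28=1465 / 14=104.64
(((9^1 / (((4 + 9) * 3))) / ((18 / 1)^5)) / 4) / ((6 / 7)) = 7 / 196515072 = 0.00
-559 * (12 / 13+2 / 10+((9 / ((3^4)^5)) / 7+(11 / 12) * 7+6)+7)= -622755319989503 / 54238868460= -11481.72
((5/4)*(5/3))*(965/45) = 4825/108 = 44.68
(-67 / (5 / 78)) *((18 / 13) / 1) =-7236 / 5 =-1447.20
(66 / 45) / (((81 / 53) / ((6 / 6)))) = 1166 / 1215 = 0.96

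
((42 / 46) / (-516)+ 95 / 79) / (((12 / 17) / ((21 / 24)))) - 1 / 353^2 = 1854868608151 / 1246185699712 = 1.49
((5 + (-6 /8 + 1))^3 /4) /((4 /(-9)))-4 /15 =-1254331 /15360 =-81.66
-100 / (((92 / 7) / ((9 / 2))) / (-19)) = 29925 / 46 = 650.54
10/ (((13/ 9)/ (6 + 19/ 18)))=635/ 13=48.85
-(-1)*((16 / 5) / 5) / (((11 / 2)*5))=32 / 1375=0.02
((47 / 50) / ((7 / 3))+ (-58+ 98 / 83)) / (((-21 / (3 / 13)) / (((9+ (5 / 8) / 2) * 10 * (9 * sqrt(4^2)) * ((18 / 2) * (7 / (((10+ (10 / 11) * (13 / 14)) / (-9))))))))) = -108672.64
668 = 668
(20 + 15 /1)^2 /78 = 1225 /78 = 15.71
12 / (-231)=-4 / 77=-0.05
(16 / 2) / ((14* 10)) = 2 / 35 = 0.06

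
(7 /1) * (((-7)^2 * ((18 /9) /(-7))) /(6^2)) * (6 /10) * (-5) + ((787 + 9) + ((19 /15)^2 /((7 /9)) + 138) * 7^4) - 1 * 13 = 50562313 /150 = 337082.09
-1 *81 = -81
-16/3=-5.33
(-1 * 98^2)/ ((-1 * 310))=4802/ 155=30.98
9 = 9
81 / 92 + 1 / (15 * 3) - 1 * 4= -12823 / 4140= -3.10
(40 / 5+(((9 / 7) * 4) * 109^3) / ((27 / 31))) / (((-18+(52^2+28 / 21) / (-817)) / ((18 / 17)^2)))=-21253903500456 / 52834691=-402271.75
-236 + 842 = 606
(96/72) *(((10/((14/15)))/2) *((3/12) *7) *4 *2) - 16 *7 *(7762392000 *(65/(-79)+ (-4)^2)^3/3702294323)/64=-3318900152127664900/260767927245371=-12727.41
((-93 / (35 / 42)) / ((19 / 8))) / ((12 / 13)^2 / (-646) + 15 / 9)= -38475216 / 1363595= -28.22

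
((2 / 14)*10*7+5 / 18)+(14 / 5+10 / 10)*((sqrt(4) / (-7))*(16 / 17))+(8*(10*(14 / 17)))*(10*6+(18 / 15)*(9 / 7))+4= 43566611 / 10710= 4067.84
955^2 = 912025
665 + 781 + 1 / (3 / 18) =1452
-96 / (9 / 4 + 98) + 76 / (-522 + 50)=-1.12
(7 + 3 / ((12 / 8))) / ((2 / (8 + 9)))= 153 / 2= 76.50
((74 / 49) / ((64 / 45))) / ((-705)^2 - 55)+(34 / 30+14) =15.13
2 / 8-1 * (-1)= 1.25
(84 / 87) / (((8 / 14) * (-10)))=-0.17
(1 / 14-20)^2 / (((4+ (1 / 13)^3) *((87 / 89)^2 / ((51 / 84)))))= 150513677613 / 2386165936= 63.08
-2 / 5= -0.40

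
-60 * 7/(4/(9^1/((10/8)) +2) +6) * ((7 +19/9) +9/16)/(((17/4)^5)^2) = -73489776640/223775322949839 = -0.00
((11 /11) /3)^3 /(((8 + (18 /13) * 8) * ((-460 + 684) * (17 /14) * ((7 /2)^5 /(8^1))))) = 26 /239146803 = 0.00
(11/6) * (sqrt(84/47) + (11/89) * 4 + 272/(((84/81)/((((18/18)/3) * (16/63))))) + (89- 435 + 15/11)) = -15443683/26166 + 11 * sqrt(987)/141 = -587.77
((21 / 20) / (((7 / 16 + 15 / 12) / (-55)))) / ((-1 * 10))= 154 / 45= 3.42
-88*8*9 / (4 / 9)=-14256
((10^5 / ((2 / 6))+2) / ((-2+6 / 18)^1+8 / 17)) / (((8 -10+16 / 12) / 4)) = 91800612 / 61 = 1504928.07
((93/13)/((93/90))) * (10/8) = 225/26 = 8.65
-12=-12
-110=-110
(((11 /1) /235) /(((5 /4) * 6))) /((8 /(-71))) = -781 /14100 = -0.06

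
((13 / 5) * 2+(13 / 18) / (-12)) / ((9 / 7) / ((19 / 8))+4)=1.13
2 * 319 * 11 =7018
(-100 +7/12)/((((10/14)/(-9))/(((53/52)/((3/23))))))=10179869/1040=9788.34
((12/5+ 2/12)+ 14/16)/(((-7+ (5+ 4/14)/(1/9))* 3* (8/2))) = 2891/408960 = 0.01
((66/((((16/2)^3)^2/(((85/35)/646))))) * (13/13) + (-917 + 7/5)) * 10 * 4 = -159612665691/4358144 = -36624.00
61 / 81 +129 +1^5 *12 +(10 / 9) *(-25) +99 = 17251 / 81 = 212.98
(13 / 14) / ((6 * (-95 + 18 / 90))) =-65 / 39816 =-0.00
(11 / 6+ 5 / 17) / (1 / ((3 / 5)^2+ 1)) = 217 / 75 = 2.89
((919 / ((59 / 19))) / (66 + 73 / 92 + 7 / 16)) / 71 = 6425648 / 103640049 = 0.06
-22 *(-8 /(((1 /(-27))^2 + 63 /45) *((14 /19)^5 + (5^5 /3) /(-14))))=-16678903820040 /9852336919459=-1.69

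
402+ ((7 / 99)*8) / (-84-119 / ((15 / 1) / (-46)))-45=3546101 / 9933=357.00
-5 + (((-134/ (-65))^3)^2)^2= 33487976588060654299668731/ 5688009063105712890625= 5887.47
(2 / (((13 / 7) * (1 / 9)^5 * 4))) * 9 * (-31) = -115322697 / 26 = -4435488.35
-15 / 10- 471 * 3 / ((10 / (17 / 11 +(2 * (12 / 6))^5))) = -144911.07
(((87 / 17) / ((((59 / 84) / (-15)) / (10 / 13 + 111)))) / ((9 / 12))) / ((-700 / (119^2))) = 1263604356 / 3835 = 329492.66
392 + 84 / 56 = 787 / 2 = 393.50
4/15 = 0.27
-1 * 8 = -8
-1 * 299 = -299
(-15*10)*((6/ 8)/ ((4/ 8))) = -225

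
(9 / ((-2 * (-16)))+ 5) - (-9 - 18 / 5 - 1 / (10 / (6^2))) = 3437 / 160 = 21.48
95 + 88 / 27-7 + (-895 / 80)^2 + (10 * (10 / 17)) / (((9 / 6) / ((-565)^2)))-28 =147121020035 / 117504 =1252051.16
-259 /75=-3.45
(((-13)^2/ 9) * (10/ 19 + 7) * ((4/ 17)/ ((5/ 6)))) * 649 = 125475064/ 4845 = 25897.85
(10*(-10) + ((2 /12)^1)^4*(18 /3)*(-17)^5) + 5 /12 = -6673.00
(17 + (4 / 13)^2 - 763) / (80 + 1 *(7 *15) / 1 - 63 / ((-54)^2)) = -40842792 / 10128677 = -4.03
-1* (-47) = 47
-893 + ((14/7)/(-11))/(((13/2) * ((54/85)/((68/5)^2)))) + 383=-10002766/19305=-518.14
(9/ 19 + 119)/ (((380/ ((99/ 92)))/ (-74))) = -831501/ 33212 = -25.04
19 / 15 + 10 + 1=184 / 15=12.27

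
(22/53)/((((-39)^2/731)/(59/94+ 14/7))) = 152779/291447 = 0.52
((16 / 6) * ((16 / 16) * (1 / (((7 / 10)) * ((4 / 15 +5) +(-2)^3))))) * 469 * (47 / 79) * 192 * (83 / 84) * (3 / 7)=-5018246400 / 158711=-31618.77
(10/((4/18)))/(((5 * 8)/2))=9/4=2.25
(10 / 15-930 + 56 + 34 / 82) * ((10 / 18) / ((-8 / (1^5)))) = 536845 / 8856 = 60.62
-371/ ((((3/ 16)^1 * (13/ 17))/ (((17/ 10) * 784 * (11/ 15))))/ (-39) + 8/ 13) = -96164292224/ 159508529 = -602.88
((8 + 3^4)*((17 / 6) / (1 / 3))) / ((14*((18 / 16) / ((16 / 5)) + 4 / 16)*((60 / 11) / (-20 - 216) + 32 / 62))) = 88552864 / 486031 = 182.20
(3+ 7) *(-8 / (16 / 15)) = -75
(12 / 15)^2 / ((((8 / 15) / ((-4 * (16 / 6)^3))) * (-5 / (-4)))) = -72.82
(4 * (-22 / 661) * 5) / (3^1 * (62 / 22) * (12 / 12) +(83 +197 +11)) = -0.00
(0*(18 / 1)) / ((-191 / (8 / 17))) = 0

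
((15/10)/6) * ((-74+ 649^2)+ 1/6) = 2526763/24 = 105281.79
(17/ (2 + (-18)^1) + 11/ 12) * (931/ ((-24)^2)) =-6517/ 27648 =-0.24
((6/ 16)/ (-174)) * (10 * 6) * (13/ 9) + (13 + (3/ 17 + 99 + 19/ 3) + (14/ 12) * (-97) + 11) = 95581/ 5916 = 16.16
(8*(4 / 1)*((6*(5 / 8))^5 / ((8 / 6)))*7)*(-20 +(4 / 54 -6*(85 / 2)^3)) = -29381394853125 / 512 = -57385536822.51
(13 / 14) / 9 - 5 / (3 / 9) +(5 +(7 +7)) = 517 / 126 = 4.10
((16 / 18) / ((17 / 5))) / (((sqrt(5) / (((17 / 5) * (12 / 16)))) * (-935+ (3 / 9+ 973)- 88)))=-2 * sqrt(5) / 745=-0.01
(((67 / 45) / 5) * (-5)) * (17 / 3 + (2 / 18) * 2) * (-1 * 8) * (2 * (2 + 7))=56816 / 45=1262.58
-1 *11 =-11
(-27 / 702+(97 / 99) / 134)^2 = 7214596 / 7435440441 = 0.00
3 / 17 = 0.18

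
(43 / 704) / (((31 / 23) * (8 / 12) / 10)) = 0.68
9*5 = 45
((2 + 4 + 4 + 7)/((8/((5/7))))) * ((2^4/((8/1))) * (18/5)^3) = 24786/175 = 141.63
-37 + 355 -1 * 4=314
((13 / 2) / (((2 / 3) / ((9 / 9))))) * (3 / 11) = 117 / 44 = 2.66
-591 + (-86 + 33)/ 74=-43787/ 74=-591.72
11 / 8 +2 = 27 / 8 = 3.38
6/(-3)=-2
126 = 126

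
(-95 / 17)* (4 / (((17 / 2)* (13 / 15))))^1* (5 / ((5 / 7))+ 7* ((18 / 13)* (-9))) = 11890200 / 48841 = 243.45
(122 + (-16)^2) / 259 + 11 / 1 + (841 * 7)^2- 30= 1282299804 / 37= 34656751.46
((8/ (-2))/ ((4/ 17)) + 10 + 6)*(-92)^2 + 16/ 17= -143872/ 17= -8463.06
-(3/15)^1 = -0.20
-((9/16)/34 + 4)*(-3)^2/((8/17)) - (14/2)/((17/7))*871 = -11260129/4352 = -2587.35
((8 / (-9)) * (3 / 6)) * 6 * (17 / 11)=-136 / 33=-4.12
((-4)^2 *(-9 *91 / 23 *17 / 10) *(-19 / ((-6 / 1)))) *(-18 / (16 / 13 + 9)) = 620568 / 115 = 5396.24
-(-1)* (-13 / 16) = -13 / 16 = -0.81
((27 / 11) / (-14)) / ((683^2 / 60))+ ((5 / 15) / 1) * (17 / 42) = 87218863 / 646553754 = 0.13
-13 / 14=-0.93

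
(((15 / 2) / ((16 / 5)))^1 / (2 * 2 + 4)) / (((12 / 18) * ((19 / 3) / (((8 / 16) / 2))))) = 675 / 38912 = 0.02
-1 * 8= -8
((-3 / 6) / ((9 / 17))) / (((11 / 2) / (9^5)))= -111537 / 11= -10139.73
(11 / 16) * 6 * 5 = 165 / 8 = 20.62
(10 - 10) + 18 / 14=9 / 7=1.29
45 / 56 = 0.80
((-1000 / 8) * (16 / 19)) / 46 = -1000 / 437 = -2.29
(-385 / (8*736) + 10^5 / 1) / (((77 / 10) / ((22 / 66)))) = 4329.00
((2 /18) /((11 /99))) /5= 1 /5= 0.20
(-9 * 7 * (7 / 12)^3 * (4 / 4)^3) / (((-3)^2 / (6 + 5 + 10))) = -16807 / 576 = -29.18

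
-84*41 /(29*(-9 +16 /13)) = 44772 /2929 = 15.29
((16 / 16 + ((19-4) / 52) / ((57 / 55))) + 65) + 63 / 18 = 68941 / 988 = 69.78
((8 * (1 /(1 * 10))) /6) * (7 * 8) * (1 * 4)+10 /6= 473 /15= 31.53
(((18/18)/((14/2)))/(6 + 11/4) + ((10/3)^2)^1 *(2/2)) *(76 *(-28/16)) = -466184/315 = -1479.95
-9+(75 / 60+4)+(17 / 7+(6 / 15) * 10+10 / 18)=815 / 252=3.23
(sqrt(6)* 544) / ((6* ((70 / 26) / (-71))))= -251056* sqrt(6) / 105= -5856.75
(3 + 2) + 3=8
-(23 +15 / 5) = -26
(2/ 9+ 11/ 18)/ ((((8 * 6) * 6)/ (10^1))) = 25/ 864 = 0.03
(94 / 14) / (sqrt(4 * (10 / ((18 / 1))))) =4.50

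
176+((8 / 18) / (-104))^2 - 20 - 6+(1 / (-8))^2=150.02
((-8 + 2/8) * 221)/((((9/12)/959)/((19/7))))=-17833153/3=-5944384.33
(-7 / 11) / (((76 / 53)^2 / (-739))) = 14530957 / 63536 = 228.70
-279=-279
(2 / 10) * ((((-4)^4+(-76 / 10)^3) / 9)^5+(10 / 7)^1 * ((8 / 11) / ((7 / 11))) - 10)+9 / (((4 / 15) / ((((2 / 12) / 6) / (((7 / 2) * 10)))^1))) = -20194426783761326529841 / 29069824218750000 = -694686.92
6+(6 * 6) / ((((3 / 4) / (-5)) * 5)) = -42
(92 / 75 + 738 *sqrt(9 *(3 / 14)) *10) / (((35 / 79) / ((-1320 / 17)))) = -230875920 *sqrt(42) / 833 - 639584 / 2975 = -1796429.84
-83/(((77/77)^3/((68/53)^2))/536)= -205712512/2809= -73233.36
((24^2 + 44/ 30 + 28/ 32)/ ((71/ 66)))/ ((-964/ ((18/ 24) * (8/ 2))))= -2290233/ 1368880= -1.67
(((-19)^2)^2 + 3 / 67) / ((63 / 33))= 68263.40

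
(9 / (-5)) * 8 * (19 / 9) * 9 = -1368 / 5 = -273.60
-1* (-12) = 12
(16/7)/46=8/161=0.05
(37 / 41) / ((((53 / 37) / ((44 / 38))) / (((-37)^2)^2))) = 56445980998 / 41287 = 1367161.12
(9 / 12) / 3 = 1 / 4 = 0.25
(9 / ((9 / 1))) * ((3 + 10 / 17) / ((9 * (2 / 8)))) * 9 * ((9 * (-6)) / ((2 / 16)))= -105408 / 17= -6200.47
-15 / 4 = -3.75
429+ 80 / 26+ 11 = 5760 / 13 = 443.08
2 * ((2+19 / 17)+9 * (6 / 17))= 214 / 17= 12.59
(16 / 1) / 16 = 1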